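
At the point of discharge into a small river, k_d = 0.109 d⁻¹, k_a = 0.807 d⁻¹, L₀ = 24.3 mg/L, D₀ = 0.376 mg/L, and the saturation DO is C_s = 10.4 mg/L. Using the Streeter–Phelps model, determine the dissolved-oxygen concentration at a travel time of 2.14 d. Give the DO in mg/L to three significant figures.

DO ≈ 8.00 mg/L

k_d L₀/(k_a−k_d) = 0.109×24.3/(0.807−0.109) = 2.649/0.6980 = 3.795 mg/L.
e^(−k_d t) = e^(−0.109×2.140) = 0.7919; e^(−k_a t) = e^(−0.807×2.140) = 0.1778.
D = 3.795 × (0.7919 − 0.1778) + 0.376 × 0.1778 = 2.330 + 0.06686 = 2.397 mg/L.
DO = C_s − D = 10.4 − 2.397 = 8.003 mg/L.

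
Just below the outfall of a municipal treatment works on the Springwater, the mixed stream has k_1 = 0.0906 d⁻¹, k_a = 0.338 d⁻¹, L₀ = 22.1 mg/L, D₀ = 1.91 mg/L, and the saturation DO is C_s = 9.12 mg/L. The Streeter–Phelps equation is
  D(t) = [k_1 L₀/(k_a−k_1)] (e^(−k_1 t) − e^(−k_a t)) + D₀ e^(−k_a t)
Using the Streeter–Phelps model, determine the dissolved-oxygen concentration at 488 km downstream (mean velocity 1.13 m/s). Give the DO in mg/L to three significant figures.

Travel time t = x/v = 488 km / (1.13 m/s) = 488000 m / 1.13 m/s = 431900 s = 4.998 d.
k_1 L₀/(k_a−k_1) = 0.0906×22.1/(0.338−0.0906) = 2.002/0.2474 = 8.093 mg/L.
e^(−k_1 t) = e^(−0.0906×4.998) = 0.6358; e^(−k_a t) = e^(−0.338×4.998) = 0.1846.
D = 8.093 × (0.6358 − 0.1846) + 1.91 × 0.1846 = 3.652 + 0.3526 = 4.004 mg/L.
DO = C_s − D = 9.12 − 4.004 = 5.116 mg/L.

DO ≈ 5.12 mg/L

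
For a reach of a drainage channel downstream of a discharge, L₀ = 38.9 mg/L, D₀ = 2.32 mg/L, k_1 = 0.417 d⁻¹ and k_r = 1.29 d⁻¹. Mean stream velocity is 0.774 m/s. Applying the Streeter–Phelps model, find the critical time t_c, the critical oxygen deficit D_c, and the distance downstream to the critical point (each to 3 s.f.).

t_c = [1/(k_r−k_1)] ln[(k_r/k_1)(1 − D₀(k_r−k_1)/(k_1 L₀))]
= [1/(1.29−0.417)] ln[(1.29/0.417)(1 − 2.32×0.8730/(0.417×38.9))]
= (1/0.8730) ln[3.094 × 0.8751] = 1.145 × ln(2.707) = 1.145 × 0.9959 = 1.141 d.
L(t_c) = L₀ e^(−k_1 t_c) = 38.9 × 0.6214 = 24.17 mg/L, and at the critical point k_r D_c = k_1 L, so D_c = (0.417/1.29) × 24.17 = 7.814 mg/L.
x_c = v t_c = 0.774 m/s × 1.141 d × 86400 s/d = 76290 m ≈ 76.3 km.

t_c ≈ 1.14 d; D_c ≈ 7.81 mg/L; x_c ≈ 76.3 km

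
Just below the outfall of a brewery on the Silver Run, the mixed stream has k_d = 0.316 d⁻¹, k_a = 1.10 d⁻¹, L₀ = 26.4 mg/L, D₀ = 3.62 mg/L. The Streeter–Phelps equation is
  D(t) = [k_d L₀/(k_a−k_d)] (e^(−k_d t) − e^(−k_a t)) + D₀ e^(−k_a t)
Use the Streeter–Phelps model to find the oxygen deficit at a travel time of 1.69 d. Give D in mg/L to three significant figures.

D ≈ 5.14 mg/L

k_d L₀/(k_a−k_d) = 0.316×26.4/(1.10−0.316) = 8.342/0.7840 = 10.64 mg/L.
e^(−k_d t) = e^(−0.316×1.690) = 0.5862; e^(−k_a t) = e^(−1.10×1.690) = 0.1558.
D = 10.64 × (0.5862 − 0.1558) + 3.62 × 0.1558 = 4.580 + 0.5641 = 5.144 mg/L.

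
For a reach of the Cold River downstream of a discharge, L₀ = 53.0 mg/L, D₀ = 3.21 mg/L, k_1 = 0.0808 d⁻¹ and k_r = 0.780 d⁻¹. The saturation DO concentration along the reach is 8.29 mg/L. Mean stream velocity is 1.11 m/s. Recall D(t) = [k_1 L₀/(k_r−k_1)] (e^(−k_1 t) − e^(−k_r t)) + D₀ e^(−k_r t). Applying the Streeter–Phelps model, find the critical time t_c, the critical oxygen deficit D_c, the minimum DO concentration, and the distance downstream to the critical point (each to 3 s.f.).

t_c ≈ 2.18 d; D_c ≈ 4.60 mg/L; min DO ≈ 3.69 mg/L; x_c ≈ 209 km

t_c = [1/(k_r−k_1)] ln[(k_r/k_1)(1 − D₀(k_r−k_1)/(k_1 L₀))]
= [1/(0.780−0.0808)] ln[(0.780/0.0808)(1 − 3.21×0.6992/(0.0808×53.0))]
= (1/0.6992) ln[9.653 × 0.4759] = 1.430 × ln(4.594) = 1.430 × 1.525 = 2.181 d.
L(t_c) = L₀ e^(−k_1 t_c) = 53.0 × 0.8384 = 44.44 mg/L, and at the critical point k_r D_c = k_1 L, so D_c = (0.0808/0.780) × 44.44 = 4.603 mg/L.
Minimum DO = C_s − D_c = 8.29 − 4.603 = 3.687 mg/L.
x_c = v t_c = 1.11 m/s × 2.181 d × 86400 s/d = 209100 m ≈ 209 km.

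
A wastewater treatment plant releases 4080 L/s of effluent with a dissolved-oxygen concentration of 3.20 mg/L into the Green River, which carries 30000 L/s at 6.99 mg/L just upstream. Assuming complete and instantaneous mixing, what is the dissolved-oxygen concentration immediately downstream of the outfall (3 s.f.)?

Flow-weighted mixing: C = (Q_r C_r + Q_w C_w)/(Q_r + Q_w)
= (30000×6.99 + 4080×3.20)/(30000 + 4080) = 222800/34080 = 6.536 mg/L.

6.54 mg/L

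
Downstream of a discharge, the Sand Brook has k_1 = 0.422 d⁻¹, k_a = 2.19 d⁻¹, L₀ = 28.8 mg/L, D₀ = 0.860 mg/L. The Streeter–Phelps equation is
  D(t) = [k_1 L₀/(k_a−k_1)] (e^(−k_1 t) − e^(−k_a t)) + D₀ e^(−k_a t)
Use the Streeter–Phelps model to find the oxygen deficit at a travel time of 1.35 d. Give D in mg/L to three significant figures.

k_1 L₀/(k_a−k_1) = 0.422×28.8/(2.19−0.422) = 12.15/1.768 = 6.874 mg/L.
e^(−k_1 t) = e^(−0.422×1.350) = 0.5657; e^(−k_a t) = e^(−2.19×1.350) = 0.05200.
D = 6.874 × (0.5657 − 0.05200) + 0.860 × 0.05200 = 3.531 + 0.04472 = 3.576 mg/L.

D ≈ 3.58 mg/L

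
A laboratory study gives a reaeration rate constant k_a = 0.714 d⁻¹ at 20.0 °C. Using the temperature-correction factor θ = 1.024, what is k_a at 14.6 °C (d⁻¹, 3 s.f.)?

k_a ≈ 0.628 d⁻¹

k_a(T₂) = k_a(T₁) · θ^(T₂−T₁) = 0.714 × 1.024^(14.6−20.0)
= 0.714 × 1.024^-5.40 = 0.714 × 0.8798 = 0.6282 d⁻¹.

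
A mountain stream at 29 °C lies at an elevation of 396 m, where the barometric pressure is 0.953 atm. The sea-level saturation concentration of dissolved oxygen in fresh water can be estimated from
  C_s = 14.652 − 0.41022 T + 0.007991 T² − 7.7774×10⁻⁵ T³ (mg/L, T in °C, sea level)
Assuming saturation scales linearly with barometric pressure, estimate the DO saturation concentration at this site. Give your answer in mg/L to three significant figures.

C_s ≈ 7.22 mg/L

At sea level: C_s = 14.652 − 0.41022×29 + 0.007991×29² − 7.7774×10⁻⁵×29³ = 7.579 mg/L.
Pressure correction: C_s' = 7.579 × 0.953 = 7.223 mg/L.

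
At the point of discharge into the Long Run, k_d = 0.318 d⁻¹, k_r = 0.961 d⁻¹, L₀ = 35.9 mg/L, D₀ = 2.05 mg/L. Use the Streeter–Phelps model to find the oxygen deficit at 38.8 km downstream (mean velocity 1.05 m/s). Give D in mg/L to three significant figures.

Travel time t = x/v = 38.8 km / (1.05 m/s) = 38800 m / 1.05 m/s = 36950 s = 0.4277 d.
k_d L₀/(k_r−k_d) = 0.318×35.9/(0.961−0.318) = 11.42/0.6430 = 17.75 mg/L.
e^(−k_d t) = e^(−0.318×0.4277) = 0.8728; e^(−k_r t) = e^(−0.961×0.4277) = 0.6630.
D = 17.75 × (0.8728 − 0.6630) + 2.05 × 0.6630 = 3.726 + 1.359 = 5.085 mg/L.

D ≈ 5.09 mg/L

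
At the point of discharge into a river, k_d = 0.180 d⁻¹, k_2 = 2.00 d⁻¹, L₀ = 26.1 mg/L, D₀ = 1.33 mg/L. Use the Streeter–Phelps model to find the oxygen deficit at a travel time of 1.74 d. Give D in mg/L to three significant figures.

D ≈ 1.85 mg/L

k_d L₀/(k_2−k_d) = 0.180×26.1/(2.00−0.180) = 4.698/1.820 = 2.581 mg/L.
e^(−k_d t) = e^(−0.180×1.740) = 0.7311; e^(−k_2 t) = e^(−2.00×1.740) = 0.03081.
D = 2.581 × (0.7311 − 0.03081) + 1.33 × 0.03081 = 1.808 + 0.04097 = 1.849 mg/L.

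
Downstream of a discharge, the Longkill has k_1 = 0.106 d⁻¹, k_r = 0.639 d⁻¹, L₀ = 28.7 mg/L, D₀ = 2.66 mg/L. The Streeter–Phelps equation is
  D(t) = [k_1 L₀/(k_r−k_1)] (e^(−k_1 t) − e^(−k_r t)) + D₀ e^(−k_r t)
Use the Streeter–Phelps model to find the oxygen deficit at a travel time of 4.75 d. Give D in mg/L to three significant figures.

k_1 L₀/(k_r−k_1) = 0.106×28.7/(0.639−0.106) = 3.042/0.5330 = 5.708 mg/L.
e^(−k_1 t) = e^(−0.106×4.750) = 0.6044; e^(−k_r t) = e^(−0.639×4.750) = 0.04806.
D = 5.708 × (0.6044 − 0.04806) + 2.66 × 0.04806 = 3.175 + 0.1278 = 3.303 mg/L.

D ≈ 3.30 mg/L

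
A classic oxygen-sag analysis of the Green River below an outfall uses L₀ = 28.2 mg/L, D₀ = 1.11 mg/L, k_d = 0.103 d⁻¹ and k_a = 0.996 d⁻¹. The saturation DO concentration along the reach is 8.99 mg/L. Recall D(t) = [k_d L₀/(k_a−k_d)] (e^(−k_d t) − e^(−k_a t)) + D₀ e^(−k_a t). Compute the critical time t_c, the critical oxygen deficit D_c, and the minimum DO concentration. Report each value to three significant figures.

t_c ≈ 2.07 d; D_c ≈ 2.36 mg/L; min DO ≈ 6.63 mg/L

t_c = [1/(k_a−k_d)] ln[(k_a/k_d)(1 − D₀(k_a−k_d)/(k_d L₀))]
= [1/(0.996−0.103)] ln[(0.996/0.103)(1 − 1.11×0.8930/(0.103×28.2))]
= (1/0.8930) ln[9.670 × 0.6587] = 1.120 × ln(6.370) = 1.120 × 1.852 = 2.073 d.
D_c = (k_d/k_a) L₀ e^(−k_d t_c) = (0.103/0.996) × 28.2 × e^(−0.103×2.073) = 0.1034 × 28.2 × 0.8077 = 2.355 mg/L.
Minimum DO = C_s − D_c = 8.99 − 2.355 = 6.635 mg/L.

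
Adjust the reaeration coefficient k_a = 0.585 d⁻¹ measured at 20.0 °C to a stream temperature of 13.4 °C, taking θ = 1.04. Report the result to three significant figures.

k_a(T₂) = k_a(T₁) · θ^(T₂−T₁) = 0.585 × 1.04^(13.4−20.0)
= 0.585 × 1.04^-6.60 = 0.585 × 0.7719 = 0.4516 d⁻¹.

k_a ≈ 0.452 d⁻¹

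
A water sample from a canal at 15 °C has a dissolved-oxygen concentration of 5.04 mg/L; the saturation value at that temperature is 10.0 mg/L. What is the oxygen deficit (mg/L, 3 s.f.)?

D ≈ 4.96 mg/L

D = C_s − C = 10.0 − 5.04 = 4.96 mg/L.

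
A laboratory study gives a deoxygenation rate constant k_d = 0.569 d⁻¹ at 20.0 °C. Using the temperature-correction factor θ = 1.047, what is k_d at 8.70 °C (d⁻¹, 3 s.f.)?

k_d ≈ 0.339 d⁻¹

k_d(T₂) = k_d(T₁) · θ^(T₂−T₁) = 0.569 × 1.047^(8.70−20.0)
= 0.569 × 1.047^-11.3 = 0.569 × 0.5951 = 0.3386 d⁻¹.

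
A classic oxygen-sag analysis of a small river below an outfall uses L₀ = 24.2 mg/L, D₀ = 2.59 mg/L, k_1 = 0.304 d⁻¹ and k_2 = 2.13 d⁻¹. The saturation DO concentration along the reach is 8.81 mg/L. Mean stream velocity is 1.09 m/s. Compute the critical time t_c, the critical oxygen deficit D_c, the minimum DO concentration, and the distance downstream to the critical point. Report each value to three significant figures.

With k_2/k_1 = 7.007 and 1 − D₀(k_2−k_1)/(k_1 L₀) = 0.3571,
t_c = ln(7.007 × 0.3571) / (2.13 − 0.304) = ln(2.502) / 1.826 = 0.9172/1.826 = 0.5023 d.
L(t_c) = L₀ e^(−k_1 t_c) = 24.2 × 0.8584 = 20.77 mg/L, and at the critical point k_2 D_c = k_1 L, so D_c = (0.304/2.13) × 20.77 = 2.965 mg/L.
Minimum DO = C_s − D_c = 8.81 − 2.965 = 5.845 mg/L.
x_c = v t_c = 1.09 m/s × 0.5023 d × 86400 s/d = 47310 m ≈ 47.3 km.

t_c ≈ 0.502 d; D_c ≈ 2.96 mg/L; min DO ≈ 5.85 mg/L; x_c ≈ 47.3 km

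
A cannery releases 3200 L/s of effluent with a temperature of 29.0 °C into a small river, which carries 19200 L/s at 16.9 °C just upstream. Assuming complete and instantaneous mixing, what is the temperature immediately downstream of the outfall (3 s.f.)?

18.6 °C

Flow-weighted mixing: C = (Q_r C_r + Q_w C_w)/(Q_r + Q_w)
= (19200×16.9 + 3200×29.0)/(19200 + 3200) = 417300/22400 = 18.63 °C.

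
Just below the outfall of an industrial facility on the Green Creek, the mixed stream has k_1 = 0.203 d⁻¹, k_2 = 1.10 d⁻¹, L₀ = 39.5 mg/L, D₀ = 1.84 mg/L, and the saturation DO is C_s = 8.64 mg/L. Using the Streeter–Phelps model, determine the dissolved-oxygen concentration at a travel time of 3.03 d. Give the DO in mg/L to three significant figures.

k_1 L₀/(k_2−k_1) = 0.203×39.5/(1.10−0.203) = 8.019/0.8970 = 8.939 mg/L.
e^(−k_1 t) = e^(−0.203×3.030) = 0.5406; e^(−k_2 t) = e^(−1.10×3.030) = 0.03569.
D = 8.939 × (0.5406 − 0.03569) + 1.84 × 0.03569 = 4.513 + 0.06566 = 4.579 mg/L.
DO = C_s − D = 8.64 − 4.579 = 4.061 mg/L.

DO ≈ 4.06 mg/L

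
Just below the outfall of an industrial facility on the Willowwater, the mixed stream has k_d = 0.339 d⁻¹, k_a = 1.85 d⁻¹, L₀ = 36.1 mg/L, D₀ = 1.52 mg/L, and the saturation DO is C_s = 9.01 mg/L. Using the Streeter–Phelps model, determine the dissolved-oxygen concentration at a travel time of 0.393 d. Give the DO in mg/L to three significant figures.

k_d L₀/(k_a−k_d) = 0.339×36.1/(1.85−0.339) = 12.24/1.511 = 8.099 mg/L.
e^(−k_d t) = e^(−0.339×0.3930) = 0.8753; e^(−k_a t) = e^(−1.85×0.3930) = 0.4833.
D = 8.099 × (0.8753 − 0.4833) + 1.52 × 0.4833 = 3.174 + 0.7347 = 3.909 mg/L.
DO = C_s − D = 9.01 − 3.909 = 5.101 mg/L.

DO ≈ 5.10 mg/L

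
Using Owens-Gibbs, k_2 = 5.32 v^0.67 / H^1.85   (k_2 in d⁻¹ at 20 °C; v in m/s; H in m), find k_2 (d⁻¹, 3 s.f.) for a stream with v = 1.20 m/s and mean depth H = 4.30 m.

k_2 ≈ 0.405 d⁻¹

k_2 = 5.32 × 1.20^0.67 / 4.30^1.85 = 5.32 × 1.130 / 14.86 = 0.4046 d⁻¹.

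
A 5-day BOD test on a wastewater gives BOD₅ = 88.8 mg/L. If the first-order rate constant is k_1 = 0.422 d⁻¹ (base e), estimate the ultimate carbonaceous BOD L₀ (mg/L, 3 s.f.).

BOD₅ = L₀(1 − e^(−5k_1)) ⇒ L₀ = BOD₅ / (1 − e^(−5×0.422))
= 88.8 / (1 − 0.1212) = 88.8 / 0.8788 = 101.1 mg/L.

L₀ ≈ 101 mg/L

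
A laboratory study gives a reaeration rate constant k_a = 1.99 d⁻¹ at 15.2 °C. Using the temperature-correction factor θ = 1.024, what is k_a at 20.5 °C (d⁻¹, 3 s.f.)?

k_a(T₂) = k_a(T₁) · θ^(T₂−T₁) = 1.99 × 1.024^(20.5−15.2)
= 1.99 × 1.024^5.30 = 1.99 × 1.134 = 2.257 d⁻¹.

k_a ≈ 2.26 d⁻¹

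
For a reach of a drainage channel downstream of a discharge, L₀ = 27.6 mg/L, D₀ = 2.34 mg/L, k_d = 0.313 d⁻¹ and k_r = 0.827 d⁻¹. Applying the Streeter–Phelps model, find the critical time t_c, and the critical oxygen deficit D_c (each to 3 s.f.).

t_c ≈ 1.60 d; D_c ≈ 6.33 mg/L

With k_r/k_d = 2.642 and 1 − D₀(k_r−k_d)/(k_d L₀) = 0.8608,
t_c = ln(2.642 × 0.8608) / (0.827 − 0.313) = ln(2.274) / 0.5140 = 0.8217/0.5140 = 1.599 d.
L(t_c) = L₀ e^(−k_d t_c) = 27.6 × 0.6063 = 16.73 mg/L, and at the critical point k_r D_c = k_d L, so D_c = (0.313/0.827) × 16.73 = 6.334 mg/L.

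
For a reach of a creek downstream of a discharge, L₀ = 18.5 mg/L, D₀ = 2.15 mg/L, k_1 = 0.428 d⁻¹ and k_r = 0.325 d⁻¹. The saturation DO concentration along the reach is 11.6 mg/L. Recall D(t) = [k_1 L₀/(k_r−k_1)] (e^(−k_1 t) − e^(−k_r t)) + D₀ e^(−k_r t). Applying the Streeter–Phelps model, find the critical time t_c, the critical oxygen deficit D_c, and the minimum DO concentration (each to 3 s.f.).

At the critical point dD/dt = 0, so k_1 L₀ e^(−k_1 t) = k_r D. Substituting D(t) from the Streeter–Phelps equation and solving for t gives
t_c = ln[(k_r/k_1)(1 − D₀(k_r−k_1)/(k_1 L₀))] / (k_r−k_1).
Here k_r−k_1 = -0.1030 d⁻¹ and 1 − D₀(k_r−k_1)/(k_1 L₀) = 1 − 2.15×-0.1030/(0.428×18.5) = 1.028, so
t_c = ln(0.7593 × 1.028) / -0.1030 = -0.2477 / -0.1030 = 2.405 d.
L(t_c) = L₀ e^(−k_1 t_c) = 18.5 × 0.3572 = 6.609 mg/L, and at the critical point k_r D_c = k_1 L, so D_c = (0.428/0.325) × 6.609 = 8.704 mg/L.
Minimum DO = C_s − D_c = 11.6 − 8.704 = 2.896 mg/L.

t_c ≈ 2.40 d; D_c ≈ 8.70 mg/L; min DO ≈ 2.90 mg/L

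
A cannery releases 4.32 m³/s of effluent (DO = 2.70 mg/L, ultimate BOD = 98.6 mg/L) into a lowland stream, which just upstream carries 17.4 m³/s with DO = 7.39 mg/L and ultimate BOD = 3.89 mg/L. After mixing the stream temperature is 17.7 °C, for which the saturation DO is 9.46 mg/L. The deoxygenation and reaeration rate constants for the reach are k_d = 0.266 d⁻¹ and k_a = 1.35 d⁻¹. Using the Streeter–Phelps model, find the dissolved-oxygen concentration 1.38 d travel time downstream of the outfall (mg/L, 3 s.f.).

DO ≈ 6.00 mg/L

Mixed DO = (17.4×7.39 + 4.32×2.70)/(17.4+4.32) = 140.2/21.72 = 6.457 mg/L.
Mixed L₀ = (17.4×3.89 + 4.32×98.6)/(21.72) = 493.6/21.72 = 22.73 mg/L.
Initial deficit D₀ = C_s − DO₀ = 9.46 − 6.457 = 3.003 mg/L.
D(1.38) = [0.266×22.73/(1.35−0.266)](e^(−0.266×1.38) − e^(−1.35×1.38)) + 3.003 e^(−1.35×1.38)
= 5.577 × (0.6928 − 0.1552) + 3.003 × 0.1552 = 3.464 mg/L.
DO = 9.46 − 3.464 = 5.996 mg/L.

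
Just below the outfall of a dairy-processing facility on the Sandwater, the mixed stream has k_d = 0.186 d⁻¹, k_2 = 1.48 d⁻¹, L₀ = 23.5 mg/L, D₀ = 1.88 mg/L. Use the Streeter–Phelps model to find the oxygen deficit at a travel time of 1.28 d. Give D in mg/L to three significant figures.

k_d L₀/(k_2−k_d) = 0.186×23.5/(1.48−0.186) = 4.371/1.294 = 3.378 mg/L.
e^(−k_d t) = e^(−0.186×1.280) = 0.7881; e^(−k_2 t) = e^(−1.48×1.280) = 0.1504.
D = 3.378 × (0.7881 − 0.1504) + 1.88 × 0.1504 = 2.154 + 0.2828 = 2.437 mg/L.

D ≈ 2.44 mg/L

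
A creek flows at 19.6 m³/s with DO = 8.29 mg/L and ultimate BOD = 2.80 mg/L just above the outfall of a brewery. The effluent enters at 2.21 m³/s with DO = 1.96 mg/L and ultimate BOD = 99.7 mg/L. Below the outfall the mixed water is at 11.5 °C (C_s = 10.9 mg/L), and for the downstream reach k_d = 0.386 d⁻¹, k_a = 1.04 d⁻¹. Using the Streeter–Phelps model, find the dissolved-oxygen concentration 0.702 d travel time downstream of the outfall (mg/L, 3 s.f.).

DO ≈ 7.24 mg/L

Mixed DO = (19.6×8.29 + 2.21×1.96)/(19.6+2.21) = 166.8/21.81 = 7.649 mg/L.
Mixed L₀ = (19.6×2.80 + 2.21×99.7)/(21.81) = 275.2/21.81 = 12.62 mg/L.
Initial deficit D₀ = C_s − DO₀ = 10.9 − 7.649 = 3.251 mg/L.
D(0.702) = [0.386×12.62/(1.04−0.386)](e^(−0.386×0.702) − e^(−1.04×0.702)) + 3.251 e^(−1.04×0.702)
= 7.448 × (0.7626 − 0.4819) + 3.251 × 0.4819 = 3.658 mg/L.
DO = 10.9 − 3.658 = 7.242 mg/L.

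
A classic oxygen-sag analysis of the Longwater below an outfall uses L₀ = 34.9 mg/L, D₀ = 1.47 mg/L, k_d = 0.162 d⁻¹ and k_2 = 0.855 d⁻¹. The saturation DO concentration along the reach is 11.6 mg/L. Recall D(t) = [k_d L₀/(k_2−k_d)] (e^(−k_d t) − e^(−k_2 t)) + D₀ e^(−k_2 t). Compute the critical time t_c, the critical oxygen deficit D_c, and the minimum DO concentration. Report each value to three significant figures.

At the critical point dD/dt = 0, so k_d L₀ e^(−k_d t) = k_2 D. Substituting D(t) from the Streeter–Phelps equation and solving for t gives
t_c = ln[(k_2/k_d)(1 − D₀(k_2−k_d)/(k_d L₀))] / (k_2−k_d).
Here k_2−k_d = 0.6930 d⁻¹ and 1 − D₀(k_2−k_d)/(k_d L₀) = 1 − 1.47×0.6930/(0.162×34.9) = 0.8198, so
t_c = ln(5.278 × 0.8198) / 0.6930 = 1.465 / 0.6930 = 2.114 d.
D_c = (k_d/k_2) L₀ e^(−k_d t_c) = (0.162/0.855) × 34.9 × e^(−0.162×2.114) = 0.1895 × 34.9 × 0.7100 = 4.695 mg/L.
Minimum DO = C_s − D_c = 11.6 − 4.695 = 6.905 mg/L.

t_c ≈ 2.11 d; D_c ≈ 4.70 mg/L; min DO ≈ 6.90 mg/L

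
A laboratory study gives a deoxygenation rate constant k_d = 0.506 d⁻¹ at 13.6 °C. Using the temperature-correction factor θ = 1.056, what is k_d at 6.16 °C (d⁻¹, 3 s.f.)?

k_d(T₂) = k_d(T₁) · θ^(T₂−T₁) = 0.506 × 1.056^(6.16−13.6)
= 0.506 × 1.056^-7.44 = 0.506 × 0.6667 = 0.3374 d⁻¹.

k_d ≈ 0.337 d⁻¹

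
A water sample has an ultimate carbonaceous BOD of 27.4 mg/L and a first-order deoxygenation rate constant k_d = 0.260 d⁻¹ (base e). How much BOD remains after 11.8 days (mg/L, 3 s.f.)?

L ≈ 1.27 mg/L

L_t = L₀ e^(−k_d t) = 27.4 × e^(−0.260×11.8) = 27.4 × 0.04651 = 1.274 mg/L.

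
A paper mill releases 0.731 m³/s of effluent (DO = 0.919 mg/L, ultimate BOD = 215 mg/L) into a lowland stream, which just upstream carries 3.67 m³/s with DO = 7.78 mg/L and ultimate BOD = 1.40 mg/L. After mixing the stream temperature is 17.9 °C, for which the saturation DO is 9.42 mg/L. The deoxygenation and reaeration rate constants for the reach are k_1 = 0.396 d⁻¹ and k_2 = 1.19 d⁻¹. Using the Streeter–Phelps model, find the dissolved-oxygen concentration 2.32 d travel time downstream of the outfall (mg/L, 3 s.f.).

Mixed DO = (3.67×7.78 + 0.731×0.919)/(3.67+0.731) = 29.22/4.401 = 6.640 mg/L.
Mixed L₀ = (3.67×1.40 + 0.731×215)/(4.401) = 162.3/4.401 = 36.88 mg/L.
Initial deficit D₀ = C_s − DO₀ = 9.42 − 6.640 = 2.780 mg/L.
D(2.32) = [0.396×36.88/(1.19−0.396)](e^(−0.396×2.32) − e^(−1.19×2.32)) + 2.780 e^(−1.19×2.32)
= 18.39 × (0.3990 − 0.06324) + 2.780 × 0.06324 = 6.352 mg/L.
DO = 9.42 − 6.352 = 3.068 mg/L.

DO ≈ 3.07 mg/L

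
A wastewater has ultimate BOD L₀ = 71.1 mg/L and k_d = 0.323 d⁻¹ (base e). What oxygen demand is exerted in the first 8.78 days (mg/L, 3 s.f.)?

y ≈ 66.9 mg/L

y_t = L₀(1 − e^(−k_d t)) = 71.1 × (1 − e^(−0.323×8.78))
= 71.1 × (1 − 0.05866) = 71.1 × 0.9413 = 66.93 mg/L.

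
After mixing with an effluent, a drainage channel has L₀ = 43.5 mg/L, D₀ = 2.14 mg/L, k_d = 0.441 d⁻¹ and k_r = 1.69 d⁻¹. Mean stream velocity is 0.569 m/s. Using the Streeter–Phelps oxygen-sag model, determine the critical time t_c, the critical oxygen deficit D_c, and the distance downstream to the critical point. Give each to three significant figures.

t_c ≈ 0.955 d; D_c ≈ 7.45 mg/L; x_c ≈ 47.0 km

With k_r/k_d = 3.832 and 1 − D₀(k_r−k_d)/(k_d L₀) = 0.8607,
t_c = ln(3.832 × 0.8607) / (1.69 − 0.441) = ln(3.298) / 1.249 = 1.193/1.249 = 0.9555 d.
L(t_c) = L₀ e^(−k_d t_c) = 43.5 × 0.6561 = 28.54 mg/L, and at the critical point k_r D_c = k_d L, so D_c = (0.441/1.69) × 28.54 = 7.448 mg/L.
x_c = v t_c = 0.569 m/s × 0.9555 d × 86400 s/d = 46970 m ≈ 47.0 km.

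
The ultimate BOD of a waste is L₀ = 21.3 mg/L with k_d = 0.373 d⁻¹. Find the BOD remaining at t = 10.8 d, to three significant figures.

L_t = L₀ e^(−k_d t) = 21.3 × e^(−0.373×10.8) = 21.3 × 0.01780 = 0.3792 mg/L.

L ≈ 0.379 mg/L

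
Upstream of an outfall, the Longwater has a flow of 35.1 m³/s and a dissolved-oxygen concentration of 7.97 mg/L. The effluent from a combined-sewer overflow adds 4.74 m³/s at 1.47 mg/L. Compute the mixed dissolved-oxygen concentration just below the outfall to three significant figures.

7.20 mg/L

Flow-weighted mixing: C = (Q_r C_r + Q_w C_w)/(Q_r + Q_w)
= (35.1×7.97 + 4.74×1.47)/(35.1 + 4.74) = 286.7/39.84 = 7.197 mg/L.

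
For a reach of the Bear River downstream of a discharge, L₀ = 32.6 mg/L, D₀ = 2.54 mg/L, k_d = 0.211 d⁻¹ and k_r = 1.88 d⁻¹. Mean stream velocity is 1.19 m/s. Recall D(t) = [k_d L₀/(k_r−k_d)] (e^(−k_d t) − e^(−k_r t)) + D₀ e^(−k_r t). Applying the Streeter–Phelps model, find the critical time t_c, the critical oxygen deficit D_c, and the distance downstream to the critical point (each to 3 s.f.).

t_c ≈ 0.737 d; D_c ≈ 3.13 mg/L; x_c ≈ 75.7 km

With k_r/k_d = 8.910 and 1 − D₀(k_r−k_d)/(k_d L₀) = 0.3837,
t_c = ln(8.910 × 0.3837) / (1.88 − 0.211) = ln(3.419) / 1.669 = 1.229/1.669 = 0.7365 d.
D_c = (k_d/k_r) L₀ e^(−k_d t_c) = (0.211/1.88) × 32.6 × e^(−0.211×0.7365) = 0.1122 × 32.6 × 0.8561 = 3.132 mg/L.
x_c = v t_c = 1.19 m/s × 0.7365 d × 86400 s/d = 75730 m ≈ 75.7 km.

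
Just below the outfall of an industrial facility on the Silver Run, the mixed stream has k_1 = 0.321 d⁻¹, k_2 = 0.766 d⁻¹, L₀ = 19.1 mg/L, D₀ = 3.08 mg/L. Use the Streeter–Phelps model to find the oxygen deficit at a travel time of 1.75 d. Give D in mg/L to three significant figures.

k_1 L₀/(k_2−k_1) = 0.321×19.1/(0.766−0.321) = 6.131/0.4450 = 13.78 mg/L.
e^(−k_1 t) = e^(−0.321×1.750) = 0.5702; e^(−k_2 t) = e^(−0.766×1.750) = 0.2617.
D = 13.78 × (0.5702 − 0.2617) + 3.08 × 0.2617 = 4.250 + 0.8061 = 5.056 mg/L.

D ≈ 5.06 mg/L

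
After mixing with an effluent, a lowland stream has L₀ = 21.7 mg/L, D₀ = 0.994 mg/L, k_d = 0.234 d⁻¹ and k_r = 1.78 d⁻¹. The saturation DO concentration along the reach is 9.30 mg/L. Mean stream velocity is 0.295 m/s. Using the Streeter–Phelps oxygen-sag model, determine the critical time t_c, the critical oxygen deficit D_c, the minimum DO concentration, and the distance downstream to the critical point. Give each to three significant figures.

t_c ≈ 1.08 d; D_c ≈ 2.22 mg/L; min DO ≈ 7.08 mg/L; x_c ≈ 27.5 km

With k_r/k_d = 7.607 and 1 − D₀(k_r−k_d)/(k_d L₀) = 0.6974,
t_c = ln(7.607 × 0.6974) / (1.78 − 0.234) = ln(5.305) / 1.546 = 1.669/1.546 = 1.079 d.
L(t_c) = L₀ e^(−k_d t_c) = 21.7 × 0.7768 = 16.86 mg/L, and at the critical point k_r D_c = k_d L, so D_c = (0.234/1.78) × 16.86 = 2.216 mg/L.
Minimum DO = C_s − D_c = 9.30 − 2.216 = 7.084 mg/L.
x_c = v t_c = 0.295 m/s × 1.079 d × 86400 s/d = 27510 m ≈ 27.5 km.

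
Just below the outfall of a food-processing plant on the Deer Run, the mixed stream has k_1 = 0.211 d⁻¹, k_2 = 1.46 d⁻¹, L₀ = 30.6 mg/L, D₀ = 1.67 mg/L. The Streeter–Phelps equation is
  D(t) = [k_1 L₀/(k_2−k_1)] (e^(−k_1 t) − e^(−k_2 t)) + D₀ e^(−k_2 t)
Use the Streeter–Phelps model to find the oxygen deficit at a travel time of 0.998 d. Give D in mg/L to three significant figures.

k_1 L₀/(k_2−k_1) = 0.211×30.6/(1.46−0.211) = 6.457/1.249 = 5.169 mg/L.
e^(−k_1 t) = e^(−0.211×0.9980) = 0.8101; e^(−k_2 t) = e^(−1.46×0.9980) = 0.2329.
D = 5.169 × (0.8101 − 0.2329) + 1.67 × 0.2329 = 2.984 + 0.3890 = 3.373 mg/L.

D ≈ 3.37 mg/L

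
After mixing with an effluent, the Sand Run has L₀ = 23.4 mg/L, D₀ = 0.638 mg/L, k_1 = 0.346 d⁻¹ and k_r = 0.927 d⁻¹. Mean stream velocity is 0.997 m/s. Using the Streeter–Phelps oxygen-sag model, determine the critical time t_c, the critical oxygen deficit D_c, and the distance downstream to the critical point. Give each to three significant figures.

t_c ≈ 1.62 d; D_c ≈ 4.99 mg/L; x_c ≈ 139 km

With k_r/k_1 = 2.679 and 1 − D₀(k_r−k_1)/(k_1 L₀) = 0.9542,
t_c = ln(2.679 × 0.9542) / (0.927 − 0.346) = ln(2.557) / 0.5810 = 0.9387/0.5810 = 1.616 d.
D_c = (k_1/k_r) L₀ e^(−k_1 t_c) = (0.346/0.927) × 23.4 × e^(−0.346×1.616) = 0.3732 × 23.4 × 0.5718 = 4.994 mg/L.
x_c = v t_c = 0.997 m/s × 1.616 d × 86400 s/d = 139200 m ≈ 139 km.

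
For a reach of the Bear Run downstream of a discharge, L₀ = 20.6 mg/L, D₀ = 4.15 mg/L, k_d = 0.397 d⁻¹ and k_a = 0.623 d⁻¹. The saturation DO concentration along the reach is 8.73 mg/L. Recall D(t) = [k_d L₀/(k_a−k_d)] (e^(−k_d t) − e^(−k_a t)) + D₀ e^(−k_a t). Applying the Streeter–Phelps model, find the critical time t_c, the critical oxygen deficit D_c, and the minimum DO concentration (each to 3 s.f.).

t_c ≈ 1.45 d; D_c ≈ 7.37 mg/L; min DO ≈ 1.36 mg/L

With k_a/k_d = 1.569 and 1 − D₀(k_a−k_d)/(k_d L₀) = 0.8853,
t_c = ln(1.569 × 0.8853) / (0.623 − 0.397) = ln(1.389) / 0.2260 = 0.3288/0.2260 = 1.455 d.
L(t_c) = L₀ e^(−k_d t_c) = 20.6 × 0.5613 = 11.56 mg/L, and at the critical point k_a D_c = k_d L, so D_c = (0.397/0.623) × 11.56 = 7.368 mg/L.
Minimum DO = C_s − D_c = 8.73 − 7.368 = 1.362 mg/L.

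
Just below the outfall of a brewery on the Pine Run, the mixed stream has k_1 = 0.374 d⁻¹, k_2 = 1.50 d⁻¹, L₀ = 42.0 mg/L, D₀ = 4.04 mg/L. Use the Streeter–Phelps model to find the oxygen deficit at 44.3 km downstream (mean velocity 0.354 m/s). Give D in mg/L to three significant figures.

Travel time t = x/v = 44.3 km / (0.354 m/s) = 44300 m / 0.354 m/s = 125100 s = 1.448 d.
k_1 L₀/(k_2−k_1) = 0.374×42.0/(1.50−0.374) = 15.71/1.126 = 13.95 mg/L.
e^(−k_1 t) = e^(−0.374×1.448) = 0.5818; e^(−k_2 t) = e^(−1.50×1.448) = 0.1139.
D = 13.95 × (0.5818 − 0.1139) + 4.04 × 0.1139 = 6.527 + 0.4601 = 6.987 mg/L.

D ≈ 6.99 mg/L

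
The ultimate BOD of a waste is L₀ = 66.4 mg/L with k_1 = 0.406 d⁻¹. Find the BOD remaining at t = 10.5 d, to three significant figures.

L_t = L₀ e^(−k_1 t) = 66.4 × e^(−0.406×10.5) = 66.4 × 0.01408 = 0.9349 mg/L.

L ≈ 0.935 mg/L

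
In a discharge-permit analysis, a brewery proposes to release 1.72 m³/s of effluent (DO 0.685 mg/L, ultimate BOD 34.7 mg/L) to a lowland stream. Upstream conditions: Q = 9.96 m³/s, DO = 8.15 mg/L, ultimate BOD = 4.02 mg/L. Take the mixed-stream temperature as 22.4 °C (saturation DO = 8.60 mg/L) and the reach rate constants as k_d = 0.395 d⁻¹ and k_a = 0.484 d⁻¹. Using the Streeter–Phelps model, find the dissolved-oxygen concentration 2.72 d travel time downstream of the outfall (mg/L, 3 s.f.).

DO ≈ 5.40 mg/L

Mixed DO = (9.96×8.15 + 1.72×0.685)/(9.96+1.72) = 82.35/11.68 = 7.051 mg/L.
Mixed L₀ = (9.96×4.02 + 1.72×34.7)/(11.68) = 99.72/11.68 = 8.538 mg/L.
Initial deficit D₀ = C_s − DO₀ = 8.60 − 7.051 = 1.549 mg/L.
D(2.72) = [0.395×8.538/(0.484−0.395)](e^(−0.395×2.72) − e^(−0.484×2.72)) + 1.549 e^(−0.484×2.72)
= 37.89 × (0.3415 − 0.2681) + 1.549 × 0.2681 = 3.198 mg/L.
DO = 8.60 − 3.198 = 5.402 mg/L.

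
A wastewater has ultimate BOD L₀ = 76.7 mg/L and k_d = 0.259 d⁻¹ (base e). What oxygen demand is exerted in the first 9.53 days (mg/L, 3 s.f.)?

y ≈ 70.2 mg/L

y_t = L₀(1 − e^(−k_d t)) = 76.7 × (1 − e^(−0.259×9.53))
= 76.7 × (1 − 0.08473) = 76.7 × 0.9153 = 70.20 mg/L.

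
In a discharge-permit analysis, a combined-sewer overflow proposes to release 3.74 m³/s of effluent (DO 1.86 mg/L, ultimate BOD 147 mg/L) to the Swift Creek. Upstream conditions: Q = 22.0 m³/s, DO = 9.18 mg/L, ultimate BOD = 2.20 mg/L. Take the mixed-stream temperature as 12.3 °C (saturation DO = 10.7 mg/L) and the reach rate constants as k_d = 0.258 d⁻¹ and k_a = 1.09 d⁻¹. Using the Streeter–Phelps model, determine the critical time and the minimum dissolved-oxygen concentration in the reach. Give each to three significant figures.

Mixed DO = (22.0×9.18 + 3.74×1.86)/(22.0+3.74) = 208.9/25.74 = 8.116 mg/L.
Mixed L₀ = (22.0×2.20 + 3.74×147)/(25.74) = 598.2/25.74 = 23.24 mg/L.
Initial deficit D₀ = C_s − DO₀ = 10.7 − 8.116 = 2.584 mg/L.
t_c = (1/0.8320) ln[(1.09/0.258)(1 − 2.584×0.8320/(0.258×23.24))] = 1.202 × ln(2.710) = 1.198 d.
D_c = (0.258/1.09) × 23.24 × e^(−0.258×1.198) = 0.2367 × 23.24 × 0.7341 = 4.038 mg/L.
Minimum DO = 10.7 − 4.038 = 6.662 mg/L.

t_c ≈ 1.20 d; minimum DO ≈ 6.66 mg/L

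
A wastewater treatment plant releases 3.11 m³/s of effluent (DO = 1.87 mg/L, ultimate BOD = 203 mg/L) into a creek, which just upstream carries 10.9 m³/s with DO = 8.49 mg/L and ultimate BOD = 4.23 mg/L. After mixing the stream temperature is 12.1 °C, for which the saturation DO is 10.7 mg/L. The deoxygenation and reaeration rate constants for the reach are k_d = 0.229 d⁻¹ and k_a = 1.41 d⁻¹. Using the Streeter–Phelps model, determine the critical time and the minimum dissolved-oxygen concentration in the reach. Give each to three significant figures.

Mixed DO = (10.9×8.49 + 3.11×1.87)/(10.9+3.11) = 98.36/14.01 = 7.020 mg/L.
Mixed L₀ = (10.9×4.23 + 3.11×203)/(14.01) = 677.4/14.01 = 48.35 mg/L.
Initial deficit D₀ = C_s − DO₀ = 10.7 − 7.020 = 3.680 mg/L.
t_c = (1/1.181) ln[(1.41/0.229)(1 − 3.680×1.181/(0.229×48.35))] = 0.8467 × ln(3.741) = 1.117 d.
D_c = (0.229/1.41) × 48.35 × e^(−0.229×1.117) = 0.1624 × 48.35 × 0.7743 = 6.081 mg/L.
Minimum DO = 10.7 − 6.081 = 4.619 mg/L.

t_c ≈ 1.12 d; minimum DO ≈ 4.62 mg/L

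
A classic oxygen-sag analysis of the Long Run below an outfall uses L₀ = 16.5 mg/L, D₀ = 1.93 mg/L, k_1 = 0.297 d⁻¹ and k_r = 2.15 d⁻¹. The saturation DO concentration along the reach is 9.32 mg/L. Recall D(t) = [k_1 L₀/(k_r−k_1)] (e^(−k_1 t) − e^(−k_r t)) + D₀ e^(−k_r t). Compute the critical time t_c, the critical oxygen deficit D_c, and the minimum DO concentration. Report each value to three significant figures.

t_c = [1/(k_r−k_1)] ln[(k_r/k_1)(1 − D₀(k_r−k_1)/(k_1 L₀))]
= [1/(2.15−0.297)] ln[(2.15/0.297)(1 − 1.93×1.853/(0.297×16.5))]
= (1/1.853) ln[7.239 × 0.2702] = 0.5397 × ln(1.956) = 0.5397 × 0.6710 = 0.3621 d.
D_c = (k_1/k_r) L₀ e^(−k_1 t_c) = (0.297/2.15) × 16.5 × e^(−0.297×0.3621) = 0.1381 × 16.5 × 0.8980 = 2.047 mg/L.
Minimum DO = C_s − D_c = 9.32 − 2.047 = 7.273 mg/L.

t_c ≈ 0.362 d; D_c ≈ 2.05 mg/L; min DO ≈ 7.27 mg/L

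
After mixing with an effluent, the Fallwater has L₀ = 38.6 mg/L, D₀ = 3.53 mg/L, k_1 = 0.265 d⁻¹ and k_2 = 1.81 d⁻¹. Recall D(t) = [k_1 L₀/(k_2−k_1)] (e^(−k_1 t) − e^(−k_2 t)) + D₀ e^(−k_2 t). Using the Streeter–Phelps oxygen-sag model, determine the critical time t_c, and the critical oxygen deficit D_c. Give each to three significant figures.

With k_2/k_1 = 6.830 and 1 − D₀(k_2−k_1)/(k_1 L₀) = 0.4668,
t_c = ln(6.830 × 0.4668) / (1.81 − 0.265) = ln(3.189) / 1.545 = 1.160/1.545 = 0.7505 d.
L(t_c) = L₀ e^(−k_1 t_c) = 38.6 × 0.8196 = 31.64 mg/L, and at the critical point k_2 D_c = k_1 L, so D_c = (0.265/1.81) × 31.64 = 4.632 mg/L.

t_c ≈ 0.751 d; D_c ≈ 4.63 mg/L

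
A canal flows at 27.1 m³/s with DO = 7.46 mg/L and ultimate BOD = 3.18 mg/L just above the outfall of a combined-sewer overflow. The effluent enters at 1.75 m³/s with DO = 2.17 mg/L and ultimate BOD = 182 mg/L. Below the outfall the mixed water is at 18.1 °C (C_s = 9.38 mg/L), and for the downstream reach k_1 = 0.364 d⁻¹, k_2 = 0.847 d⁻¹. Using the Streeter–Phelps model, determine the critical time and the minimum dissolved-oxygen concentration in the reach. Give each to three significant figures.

t_c ≈ 1.26 d; minimum DO ≈ 5.56 mg/L

Mixed DO = (27.1×7.46 + 1.75×2.17)/(27.1+1.75) = 206.0/28.85 = 7.139 mg/L.
Mixed L₀ = (27.1×3.18 + 1.75×182)/(28.85) = 404.7/28.85 = 14.03 mg/L.
Initial deficit D₀ = C_s − DO₀ = 9.38 − 7.139 = 2.241 mg/L.
t_c = (1/0.4830) ln[(0.847/0.364)(1 − 2.241×0.4830/(0.364×14.03))] = 2.070 × ln(1.834) = 1.255 d.
D_c = (0.364/0.847) × 14.03 × e^(−0.364×1.255) = 0.4298 × 14.03 × 0.6332 = 3.817 mg/L.
Minimum DO = 9.38 − 3.817 = 5.563 mg/L.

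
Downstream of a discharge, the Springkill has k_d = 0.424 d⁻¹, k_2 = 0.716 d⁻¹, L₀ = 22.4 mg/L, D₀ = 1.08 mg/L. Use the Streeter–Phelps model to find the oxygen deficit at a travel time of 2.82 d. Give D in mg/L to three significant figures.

D ≈ 5.66 mg/L

k_d L₀/(k_2−k_d) = 0.424×22.4/(0.716−0.424) = 9.498/0.2920 = 32.53 mg/L.
e^(−k_d t) = e^(−0.424×2.820) = 0.3025; e^(−k_2 t) = e^(−0.716×2.820) = 0.1328.
D = 32.53 × (0.3025 − 0.1328) + 1.08 × 0.1328 = 5.521 + 0.1434 = 5.664 mg/L.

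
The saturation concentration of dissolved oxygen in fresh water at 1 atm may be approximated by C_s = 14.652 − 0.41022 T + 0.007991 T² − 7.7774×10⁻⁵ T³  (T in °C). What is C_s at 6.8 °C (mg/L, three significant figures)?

C_s = 14.652 − 0.41022×6.8 + 0.007991×6.8² − 7.7774×10⁻⁵×6.8³ = 12.21 mg/L.

C_s ≈ 12.2 mg/L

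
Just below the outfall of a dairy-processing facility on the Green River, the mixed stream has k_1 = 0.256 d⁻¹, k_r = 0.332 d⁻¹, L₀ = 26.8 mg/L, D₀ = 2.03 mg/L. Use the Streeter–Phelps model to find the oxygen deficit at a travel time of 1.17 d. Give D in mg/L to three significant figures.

k_1 L₀/(k_r−k_1) = 0.256×26.8/(0.332−0.256) = 6.861/0.07600 = 90.27 mg/L.
e^(−k_1 t) = e^(−0.256×1.170) = 0.7412; e^(−k_r t) = e^(−0.332×1.170) = 0.6781.
D = 90.27 × (0.7412 − 0.6781) + 2.03 × 0.6781 = 5.693 + 1.377 = 7.069 mg/L.

D ≈ 7.07 mg/L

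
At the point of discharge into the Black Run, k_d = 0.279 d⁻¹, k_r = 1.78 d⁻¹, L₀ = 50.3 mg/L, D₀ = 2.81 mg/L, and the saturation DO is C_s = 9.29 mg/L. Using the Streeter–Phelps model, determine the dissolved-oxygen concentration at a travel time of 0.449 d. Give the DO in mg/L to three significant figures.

k_d L₀/(k_r−k_d) = 0.279×50.3/(1.78−0.279) = 14.03/1.501 = 9.350 mg/L.
e^(−k_d t) = e^(−0.279×0.4490) = 0.8823; e^(−k_r t) = e^(−1.78×0.4490) = 0.4497.
D = 9.350 × (0.8823 − 0.4497) + 2.81 × 0.4497 = 4.044 + 1.264 = 5.308 mg/L.
DO = C_s − D = 9.29 − 5.308 = 3.982 mg/L.

DO ≈ 3.98 mg/L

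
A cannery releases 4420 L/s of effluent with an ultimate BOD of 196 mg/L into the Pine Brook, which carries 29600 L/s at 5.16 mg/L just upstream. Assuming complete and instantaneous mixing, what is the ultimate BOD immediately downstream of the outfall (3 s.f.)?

30.0 mg/L

Flow-weighted mixing: C = (Q_r C_r + Q_w C_w)/(Q_r + Q_w)
= (29600×5.16 + 4420×196)/(29600 + 4420) = 1.019×10^6/34020 = 29.95 mg/L.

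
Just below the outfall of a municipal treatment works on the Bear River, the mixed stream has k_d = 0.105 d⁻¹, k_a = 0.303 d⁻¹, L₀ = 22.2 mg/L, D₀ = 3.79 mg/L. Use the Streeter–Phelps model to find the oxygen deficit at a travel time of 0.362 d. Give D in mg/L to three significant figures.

D ≈ 4.18 mg/L

k_d L₀/(k_a−k_d) = 0.105×22.2/(0.303−0.105) = 2.331/0.1980 = 11.77 mg/L.
e^(−k_d t) = e^(−0.105×0.3620) = 0.9627; e^(−k_a t) = e^(−0.303×0.3620) = 0.8961.
D = 11.77 × (0.9627 − 0.8961) + 3.79 × 0.8961 = 0.7839 + 3.396 = 4.180 mg/L.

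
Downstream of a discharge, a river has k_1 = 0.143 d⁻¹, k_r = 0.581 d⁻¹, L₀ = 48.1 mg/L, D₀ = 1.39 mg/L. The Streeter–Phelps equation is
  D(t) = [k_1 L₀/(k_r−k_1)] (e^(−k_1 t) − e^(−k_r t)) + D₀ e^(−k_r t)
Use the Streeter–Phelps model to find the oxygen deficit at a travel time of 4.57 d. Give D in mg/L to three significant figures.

D ≈ 7.16 mg/L

k_1 L₀/(k_r−k_1) = 0.143×48.1/(0.581−0.143) = 6.878/0.4380 = 15.70 mg/L.
e^(−k_1 t) = e^(−0.143×4.570) = 0.5202; e^(−k_r t) = e^(−0.581×4.570) = 0.07029.
D = 15.70 × (0.5202 − 0.07029) + 1.39 × 0.07029 = 7.066 + 0.09770 = 7.163 mg/L.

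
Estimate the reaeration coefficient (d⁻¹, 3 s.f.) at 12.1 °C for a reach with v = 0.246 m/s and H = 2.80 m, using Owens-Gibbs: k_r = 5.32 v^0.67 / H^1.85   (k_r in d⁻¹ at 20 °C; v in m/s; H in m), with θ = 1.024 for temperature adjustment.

k_r(20) = 5.32 × 0.246^0.67 / 2.80^1.85 = 5.32 × 0.3908 / 6.718 = 0.3095 d⁻¹.
k_r(12.1) = 0.3095 × 1.024^(12.1−20) = 0.3095 × 0.8291 = 0.2566 d⁻¹.

k_r ≈ 0.257 d⁻¹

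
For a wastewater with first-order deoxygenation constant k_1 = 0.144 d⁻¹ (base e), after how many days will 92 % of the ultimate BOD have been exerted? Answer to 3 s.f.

y/L₀ = 1 − e^(−k_1 t) = 0.92 ⇒ e^(−k_1 t) = 0.0800
t = −ln(0.0800) / 0.144 = 2.526 / 0.144 = 17.54 d.

t ≈ 17.5 d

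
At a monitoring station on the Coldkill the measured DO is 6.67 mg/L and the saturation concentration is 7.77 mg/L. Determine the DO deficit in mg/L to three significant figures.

D = C_s − C = 7.77 − 6.67 = 1.10 mg/L.

D ≈ 1.10 mg/L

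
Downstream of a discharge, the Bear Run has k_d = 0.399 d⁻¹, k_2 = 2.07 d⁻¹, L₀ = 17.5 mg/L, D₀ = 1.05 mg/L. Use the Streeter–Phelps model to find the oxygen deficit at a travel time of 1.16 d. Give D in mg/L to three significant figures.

D ≈ 2.35 mg/L

k_d L₀/(k_2−k_d) = 0.399×17.5/(2.07−0.399) = 6.982/1.671 = 4.179 mg/L.
e^(−k_d t) = e^(−0.399×1.160) = 0.6295; e^(−k_2 t) = e^(−2.07×1.160) = 0.09061.
D = 4.179 × (0.6295 − 0.09061) + 1.05 × 0.09061 = 2.252 + 0.09514 = 2.347 mg/L.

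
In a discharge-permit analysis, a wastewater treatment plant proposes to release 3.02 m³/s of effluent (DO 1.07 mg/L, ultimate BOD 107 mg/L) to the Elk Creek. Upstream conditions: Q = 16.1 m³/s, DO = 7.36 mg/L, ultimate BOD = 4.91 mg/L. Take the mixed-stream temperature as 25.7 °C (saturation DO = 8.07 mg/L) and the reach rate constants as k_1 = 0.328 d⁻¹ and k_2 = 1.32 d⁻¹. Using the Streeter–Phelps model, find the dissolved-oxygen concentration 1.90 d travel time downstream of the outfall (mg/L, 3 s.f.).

Mixed DO = (16.1×7.36 + 3.02×1.07)/(16.1+3.02) = 121.7/19.12 = 6.366 mg/L.
Mixed L₀ = (16.1×4.91 + 3.02×107)/(19.12) = 402.2/19.12 = 21.04 mg/L.
Initial deficit D₀ = C_s − DO₀ = 8.07 − 6.366 = 1.704 mg/L.
D(1.90) = [0.328×21.04/(1.32−0.328)](e^(−0.328×1.90) − e^(−1.32×1.90)) + 1.704 e^(−1.32×1.90)
= 6.955 × (0.5362 − 0.08143) + 1.704 × 0.08143 = 3.302 mg/L.
DO = 8.07 − 3.302 = 4.768 mg/L.

DO ≈ 4.77 mg/L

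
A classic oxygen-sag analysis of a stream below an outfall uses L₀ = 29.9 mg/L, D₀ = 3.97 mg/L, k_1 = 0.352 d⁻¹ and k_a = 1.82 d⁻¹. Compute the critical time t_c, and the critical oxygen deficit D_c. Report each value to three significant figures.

At the critical point dD/dt = 0, so k_1 L₀ e^(−k_1 t) = k_a D. Substituting D(t) from the Streeter–Phelps equation and solving for t gives
t_c = ln[(k_a/k_1)(1 − D₀(k_a−k_1)/(k_1 L₀))] / (k_a−k_1).
Here k_a−k_1 = 1.468 d⁻¹ and 1 − D₀(k_a−k_1)/(k_1 L₀) = 1 − 3.97×1.468/(0.352×29.9) = 0.4463, so
t_c = ln(5.170 × 0.4463) / 1.468 = 0.8361 / 1.468 = 0.5696 d.
D_c = (k_1/k_a) L₀ e^(−k_1 t_c) = (0.352/1.82) × 29.9 × e^(−0.352×0.5696) = 0.1934 × 29.9 × 0.8183 = 4.732 mg/L.

t_c ≈ 0.570 d; D_c ≈ 4.73 mg/L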